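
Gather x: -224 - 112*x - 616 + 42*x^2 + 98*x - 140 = 42*x^2 - 14*x - 980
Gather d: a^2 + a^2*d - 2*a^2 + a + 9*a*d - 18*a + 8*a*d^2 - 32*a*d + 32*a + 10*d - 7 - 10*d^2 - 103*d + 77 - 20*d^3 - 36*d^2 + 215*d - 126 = -a^2 + 15*a - 20*d^3 + d^2*(8*a - 46) + d*(a^2 - 23*a + 122) - 56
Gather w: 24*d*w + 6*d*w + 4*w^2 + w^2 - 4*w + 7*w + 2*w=5*w^2 + w*(30*d + 5)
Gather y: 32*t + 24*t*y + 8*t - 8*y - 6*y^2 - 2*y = 40*t - 6*y^2 + y*(24*t - 10)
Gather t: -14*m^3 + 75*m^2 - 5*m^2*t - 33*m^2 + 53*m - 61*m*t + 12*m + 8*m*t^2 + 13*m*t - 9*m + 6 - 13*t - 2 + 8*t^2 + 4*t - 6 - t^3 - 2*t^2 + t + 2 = -14*m^3 + 42*m^2 + 56*m - t^3 + t^2*(8*m + 6) + t*(-5*m^2 - 48*m - 8)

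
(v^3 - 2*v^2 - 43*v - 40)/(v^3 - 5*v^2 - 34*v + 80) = (v + 1)/(v - 2)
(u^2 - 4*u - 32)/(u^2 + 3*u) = (u^2 - 4*u - 32)/(u*(u + 3))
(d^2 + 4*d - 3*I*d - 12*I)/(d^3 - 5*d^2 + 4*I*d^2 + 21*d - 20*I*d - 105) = (d + 4)/(d^2 + d*(-5 + 7*I) - 35*I)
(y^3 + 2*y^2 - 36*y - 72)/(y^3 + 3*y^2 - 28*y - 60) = (y - 6)/(y - 5)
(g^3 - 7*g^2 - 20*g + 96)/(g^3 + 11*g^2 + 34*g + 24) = (g^2 - 11*g + 24)/(g^2 + 7*g + 6)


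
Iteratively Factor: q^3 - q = (q - 1)*(q^2 + q) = q*(q - 1)*(q + 1)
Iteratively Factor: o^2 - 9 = (o + 3)*(o - 3)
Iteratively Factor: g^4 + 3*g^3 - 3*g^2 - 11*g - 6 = (g + 3)*(g^3 - 3*g - 2) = (g - 2)*(g + 3)*(g^2 + 2*g + 1) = (g - 2)*(g + 1)*(g + 3)*(g + 1)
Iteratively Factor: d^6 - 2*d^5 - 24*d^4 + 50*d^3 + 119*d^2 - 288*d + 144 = (d - 1)*(d^5 - d^4 - 25*d^3 + 25*d^2 + 144*d - 144) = (d - 1)*(d + 3)*(d^4 - 4*d^3 - 13*d^2 + 64*d - 48) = (d - 1)*(d + 3)*(d + 4)*(d^3 - 8*d^2 + 19*d - 12) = (d - 3)*(d - 1)*(d + 3)*(d + 4)*(d^2 - 5*d + 4) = (d - 4)*(d - 3)*(d - 1)*(d + 3)*(d + 4)*(d - 1)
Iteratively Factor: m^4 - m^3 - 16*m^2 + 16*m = (m - 4)*(m^3 + 3*m^2 - 4*m) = (m - 4)*(m - 1)*(m^2 + 4*m) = (m - 4)*(m - 1)*(m + 4)*(m)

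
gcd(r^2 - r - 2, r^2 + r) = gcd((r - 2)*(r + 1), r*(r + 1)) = r + 1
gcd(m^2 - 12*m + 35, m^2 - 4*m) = 1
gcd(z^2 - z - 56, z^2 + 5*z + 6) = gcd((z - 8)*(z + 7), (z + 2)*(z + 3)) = 1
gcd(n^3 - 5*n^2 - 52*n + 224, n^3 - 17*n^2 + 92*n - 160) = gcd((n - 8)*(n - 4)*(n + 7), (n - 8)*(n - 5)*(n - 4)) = n^2 - 12*n + 32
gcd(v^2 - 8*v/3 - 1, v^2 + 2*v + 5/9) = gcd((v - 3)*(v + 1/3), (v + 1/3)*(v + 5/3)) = v + 1/3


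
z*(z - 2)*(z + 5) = z^3 + 3*z^2 - 10*z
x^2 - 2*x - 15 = (x - 5)*(x + 3)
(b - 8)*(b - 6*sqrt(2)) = b^2 - 6*sqrt(2)*b - 8*b + 48*sqrt(2)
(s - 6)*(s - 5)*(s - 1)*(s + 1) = s^4 - 11*s^3 + 29*s^2 + 11*s - 30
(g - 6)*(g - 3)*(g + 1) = g^3 - 8*g^2 + 9*g + 18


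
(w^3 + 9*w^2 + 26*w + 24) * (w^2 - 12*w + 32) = w^5 - 3*w^4 - 50*w^3 + 544*w + 768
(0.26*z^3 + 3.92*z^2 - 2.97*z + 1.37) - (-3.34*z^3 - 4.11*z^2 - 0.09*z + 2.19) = 3.6*z^3 + 8.03*z^2 - 2.88*z - 0.82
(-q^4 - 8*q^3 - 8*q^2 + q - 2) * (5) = -5*q^4 - 40*q^3 - 40*q^2 + 5*q - 10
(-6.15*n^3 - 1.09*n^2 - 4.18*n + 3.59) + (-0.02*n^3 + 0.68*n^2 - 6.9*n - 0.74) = -6.17*n^3 - 0.41*n^2 - 11.08*n + 2.85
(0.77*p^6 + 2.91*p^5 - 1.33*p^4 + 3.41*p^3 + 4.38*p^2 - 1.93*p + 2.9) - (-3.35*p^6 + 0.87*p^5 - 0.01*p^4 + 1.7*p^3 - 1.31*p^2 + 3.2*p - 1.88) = 4.12*p^6 + 2.04*p^5 - 1.32*p^4 + 1.71*p^3 + 5.69*p^2 - 5.13*p + 4.78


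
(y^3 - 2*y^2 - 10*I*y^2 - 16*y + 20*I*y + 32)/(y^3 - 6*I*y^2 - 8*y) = (y^2 - 2*y*(1 + 4*I) + 16*I)/(y*(y - 4*I))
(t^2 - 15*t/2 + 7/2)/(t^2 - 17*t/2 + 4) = (t - 7)/(t - 8)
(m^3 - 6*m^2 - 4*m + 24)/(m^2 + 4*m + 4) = (m^2 - 8*m + 12)/(m + 2)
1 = 1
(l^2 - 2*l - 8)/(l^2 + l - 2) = (l - 4)/(l - 1)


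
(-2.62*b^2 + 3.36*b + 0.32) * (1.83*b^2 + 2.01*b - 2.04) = -4.7946*b^4 + 0.8826*b^3 + 12.684*b^2 - 6.2112*b - 0.6528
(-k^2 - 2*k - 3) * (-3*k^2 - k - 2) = 3*k^4 + 7*k^3 + 13*k^2 + 7*k + 6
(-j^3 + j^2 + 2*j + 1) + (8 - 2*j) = -j^3 + j^2 + 9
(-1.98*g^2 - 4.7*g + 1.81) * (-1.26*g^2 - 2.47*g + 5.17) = 2.4948*g^4 + 10.8126*g^3 - 0.908199999999998*g^2 - 28.7697*g + 9.3577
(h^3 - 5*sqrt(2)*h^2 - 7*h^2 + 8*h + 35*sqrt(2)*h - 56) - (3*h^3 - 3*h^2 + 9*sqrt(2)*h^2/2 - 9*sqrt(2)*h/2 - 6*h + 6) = -2*h^3 - 19*sqrt(2)*h^2/2 - 4*h^2 + 14*h + 79*sqrt(2)*h/2 - 62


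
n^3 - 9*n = n*(n - 3)*(n + 3)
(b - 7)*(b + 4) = b^2 - 3*b - 28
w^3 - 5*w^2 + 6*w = w*(w - 3)*(w - 2)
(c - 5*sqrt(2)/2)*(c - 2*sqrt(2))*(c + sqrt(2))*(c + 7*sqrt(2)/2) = c^4 - 47*c^2/2 + 27*sqrt(2)*c/2 + 70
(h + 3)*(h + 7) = h^2 + 10*h + 21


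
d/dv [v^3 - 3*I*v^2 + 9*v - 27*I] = 3*v^2 - 6*I*v + 9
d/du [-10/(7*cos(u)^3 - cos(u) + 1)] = 10*(1 - 21*cos(u)^2)*sin(u)/(7*cos(u)^3 - cos(u) + 1)^2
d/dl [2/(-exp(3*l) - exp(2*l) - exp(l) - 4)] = (6*exp(2*l) + 4*exp(l) + 2)*exp(l)/(exp(3*l) + exp(2*l) + exp(l) + 4)^2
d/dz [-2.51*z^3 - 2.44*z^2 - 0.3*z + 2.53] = -7.53*z^2 - 4.88*z - 0.3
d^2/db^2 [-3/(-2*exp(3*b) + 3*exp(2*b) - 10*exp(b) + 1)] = 6*((-9*exp(2*b) + 6*exp(b) - 5)*(2*exp(3*b) - 3*exp(2*b) + 10*exp(b) - 1) + 4*(3*exp(2*b) - 3*exp(b) + 5)^2*exp(b))*exp(b)/(2*exp(3*b) - 3*exp(2*b) + 10*exp(b) - 1)^3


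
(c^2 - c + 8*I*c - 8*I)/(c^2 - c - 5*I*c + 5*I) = (c + 8*I)/(c - 5*I)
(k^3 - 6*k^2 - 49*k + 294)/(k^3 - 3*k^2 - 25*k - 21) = (k^2 + k - 42)/(k^2 + 4*k + 3)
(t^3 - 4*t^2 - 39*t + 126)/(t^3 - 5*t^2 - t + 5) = (t^3 - 4*t^2 - 39*t + 126)/(t^3 - 5*t^2 - t + 5)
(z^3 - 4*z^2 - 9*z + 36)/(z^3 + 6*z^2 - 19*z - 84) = (z - 3)/(z + 7)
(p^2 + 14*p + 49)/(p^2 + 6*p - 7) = (p + 7)/(p - 1)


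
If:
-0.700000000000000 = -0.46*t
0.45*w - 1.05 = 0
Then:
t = 1.52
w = 2.33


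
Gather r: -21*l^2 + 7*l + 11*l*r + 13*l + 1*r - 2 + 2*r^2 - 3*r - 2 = -21*l^2 + 20*l + 2*r^2 + r*(11*l - 2) - 4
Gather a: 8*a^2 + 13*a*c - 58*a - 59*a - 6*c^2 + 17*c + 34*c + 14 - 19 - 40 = 8*a^2 + a*(13*c - 117) - 6*c^2 + 51*c - 45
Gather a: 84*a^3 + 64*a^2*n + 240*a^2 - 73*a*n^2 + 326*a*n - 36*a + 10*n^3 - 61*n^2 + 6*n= 84*a^3 + a^2*(64*n + 240) + a*(-73*n^2 + 326*n - 36) + 10*n^3 - 61*n^2 + 6*n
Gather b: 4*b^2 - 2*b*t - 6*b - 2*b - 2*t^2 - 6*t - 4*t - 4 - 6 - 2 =4*b^2 + b*(-2*t - 8) - 2*t^2 - 10*t - 12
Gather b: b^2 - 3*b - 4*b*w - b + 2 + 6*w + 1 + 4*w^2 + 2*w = b^2 + b*(-4*w - 4) + 4*w^2 + 8*w + 3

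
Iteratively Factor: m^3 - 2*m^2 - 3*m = (m + 1)*(m^2 - 3*m) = m*(m + 1)*(m - 3)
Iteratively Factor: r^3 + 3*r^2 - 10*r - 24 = (r + 4)*(r^2 - r - 6) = (r + 2)*(r + 4)*(r - 3)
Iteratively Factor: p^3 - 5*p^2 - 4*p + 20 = (p - 5)*(p^2 - 4) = (p - 5)*(p - 2)*(p + 2)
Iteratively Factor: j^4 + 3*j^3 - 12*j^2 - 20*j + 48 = (j - 2)*(j^3 + 5*j^2 - 2*j - 24) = (j - 2)^2*(j^2 + 7*j + 12) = (j - 2)^2*(j + 4)*(j + 3)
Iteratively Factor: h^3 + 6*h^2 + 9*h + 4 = (h + 4)*(h^2 + 2*h + 1) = (h + 1)*(h + 4)*(h + 1)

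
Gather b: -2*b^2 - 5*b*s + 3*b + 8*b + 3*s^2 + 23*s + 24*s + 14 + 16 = -2*b^2 + b*(11 - 5*s) + 3*s^2 + 47*s + 30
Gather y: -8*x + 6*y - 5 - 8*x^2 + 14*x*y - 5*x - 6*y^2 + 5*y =-8*x^2 - 13*x - 6*y^2 + y*(14*x + 11) - 5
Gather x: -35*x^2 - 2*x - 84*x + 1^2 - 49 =-35*x^2 - 86*x - 48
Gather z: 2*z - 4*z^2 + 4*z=-4*z^2 + 6*z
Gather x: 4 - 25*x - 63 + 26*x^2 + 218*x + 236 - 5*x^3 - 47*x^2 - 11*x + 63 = -5*x^3 - 21*x^2 + 182*x + 240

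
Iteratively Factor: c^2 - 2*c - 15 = (c + 3)*(c - 5)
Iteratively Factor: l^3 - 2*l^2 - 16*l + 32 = (l + 4)*(l^2 - 6*l + 8) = (l - 4)*(l + 4)*(l - 2)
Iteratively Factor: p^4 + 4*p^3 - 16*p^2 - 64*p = (p + 4)*(p^3 - 16*p) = (p + 4)^2*(p^2 - 4*p) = p*(p + 4)^2*(p - 4)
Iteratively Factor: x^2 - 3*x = (x)*(x - 3)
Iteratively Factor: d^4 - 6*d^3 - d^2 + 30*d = (d + 2)*(d^3 - 8*d^2 + 15*d) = d*(d + 2)*(d^2 - 8*d + 15) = d*(d - 3)*(d + 2)*(d - 5)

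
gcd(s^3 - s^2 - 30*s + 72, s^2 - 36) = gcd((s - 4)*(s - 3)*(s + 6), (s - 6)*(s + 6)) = s + 6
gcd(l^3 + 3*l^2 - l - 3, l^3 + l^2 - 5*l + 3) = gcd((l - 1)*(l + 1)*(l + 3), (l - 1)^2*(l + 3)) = l^2 + 2*l - 3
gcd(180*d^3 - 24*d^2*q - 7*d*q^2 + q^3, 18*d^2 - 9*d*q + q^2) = -6*d + q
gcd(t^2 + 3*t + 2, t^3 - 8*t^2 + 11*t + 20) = t + 1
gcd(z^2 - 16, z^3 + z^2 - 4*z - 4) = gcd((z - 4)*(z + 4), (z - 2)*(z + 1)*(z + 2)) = 1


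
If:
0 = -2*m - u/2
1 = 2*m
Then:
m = 1/2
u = -2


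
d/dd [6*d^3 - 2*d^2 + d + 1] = 18*d^2 - 4*d + 1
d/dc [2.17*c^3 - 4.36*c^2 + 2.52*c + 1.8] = 6.51*c^2 - 8.72*c + 2.52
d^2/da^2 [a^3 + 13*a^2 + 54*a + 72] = 6*a + 26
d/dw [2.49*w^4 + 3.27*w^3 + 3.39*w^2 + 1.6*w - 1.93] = 9.96*w^3 + 9.81*w^2 + 6.78*w + 1.6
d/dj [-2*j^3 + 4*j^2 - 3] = 2*j*(4 - 3*j)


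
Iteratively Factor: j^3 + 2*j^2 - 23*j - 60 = (j + 3)*(j^2 - j - 20) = (j - 5)*(j + 3)*(j + 4)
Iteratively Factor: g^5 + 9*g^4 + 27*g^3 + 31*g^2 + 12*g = (g + 3)*(g^4 + 6*g^3 + 9*g^2 + 4*g) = (g + 1)*(g + 3)*(g^3 + 5*g^2 + 4*g) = g*(g + 1)*(g + 3)*(g^2 + 5*g + 4) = g*(g + 1)*(g + 3)*(g + 4)*(g + 1)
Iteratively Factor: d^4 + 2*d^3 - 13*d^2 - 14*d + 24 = (d - 1)*(d^3 + 3*d^2 - 10*d - 24) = (d - 1)*(d + 4)*(d^2 - d - 6) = (d - 3)*(d - 1)*(d + 4)*(d + 2)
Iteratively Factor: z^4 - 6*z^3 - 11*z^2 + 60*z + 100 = (z - 5)*(z^3 - z^2 - 16*z - 20) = (z - 5)*(z + 2)*(z^2 - 3*z - 10) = (z - 5)*(z + 2)^2*(z - 5)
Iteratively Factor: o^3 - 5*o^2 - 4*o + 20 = (o - 2)*(o^2 - 3*o - 10) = (o - 2)*(o + 2)*(o - 5)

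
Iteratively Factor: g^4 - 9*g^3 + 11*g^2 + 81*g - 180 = (g - 4)*(g^3 - 5*g^2 - 9*g + 45) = (g - 4)*(g - 3)*(g^2 - 2*g - 15) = (g - 5)*(g - 4)*(g - 3)*(g + 3)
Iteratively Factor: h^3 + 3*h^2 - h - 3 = (h - 1)*(h^2 + 4*h + 3) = (h - 1)*(h + 3)*(h + 1)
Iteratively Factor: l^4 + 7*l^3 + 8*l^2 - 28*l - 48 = (l + 3)*(l^3 + 4*l^2 - 4*l - 16) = (l + 3)*(l + 4)*(l^2 - 4) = (l + 2)*(l + 3)*(l + 4)*(l - 2)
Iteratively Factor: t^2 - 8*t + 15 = (t - 3)*(t - 5)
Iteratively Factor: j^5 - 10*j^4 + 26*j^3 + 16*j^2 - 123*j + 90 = (j + 2)*(j^4 - 12*j^3 + 50*j^2 - 84*j + 45) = (j - 3)*(j + 2)*(j^3 - 9*j^2 + 23*j - 15) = (j - 3)^2*(j + 2)*(j^2 - 6*j + 5) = (j - 3)^2*(j - 1)*(j + 2)*(j - 5)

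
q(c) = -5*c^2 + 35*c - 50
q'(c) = 35 - 10*c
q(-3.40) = -226.80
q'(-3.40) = 69.00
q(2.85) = 9.14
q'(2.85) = 6.50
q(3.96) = 10.19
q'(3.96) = -4.60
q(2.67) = 7.81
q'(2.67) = 8.30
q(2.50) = 6.25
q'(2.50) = 10.00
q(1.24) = -14.29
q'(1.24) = 22.60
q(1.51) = -8.55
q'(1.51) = 19.90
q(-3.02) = -201.30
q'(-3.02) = 65.20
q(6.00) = -20.00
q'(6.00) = -25.00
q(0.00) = -50.00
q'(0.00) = 35.00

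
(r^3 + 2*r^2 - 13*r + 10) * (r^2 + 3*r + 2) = r^5 + 5*r^4 - 5*r^3 - 25*r^2 + 4*r + 20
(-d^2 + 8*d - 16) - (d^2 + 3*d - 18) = -2*d^2 + 5*d + 2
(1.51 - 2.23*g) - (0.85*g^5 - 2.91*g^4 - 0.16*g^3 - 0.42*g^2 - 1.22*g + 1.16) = -0.85*g^5 + 2.91*g^4 + 0.16*g^3 + 0.42*g^2 - 1.01*g + 0.35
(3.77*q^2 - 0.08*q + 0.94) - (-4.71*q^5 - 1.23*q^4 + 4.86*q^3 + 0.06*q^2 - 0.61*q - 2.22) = 4.71*q^5 + 1.23*q^4 - 4.86*q^3 + 3.71*q^2 + 0.53*q + 3.16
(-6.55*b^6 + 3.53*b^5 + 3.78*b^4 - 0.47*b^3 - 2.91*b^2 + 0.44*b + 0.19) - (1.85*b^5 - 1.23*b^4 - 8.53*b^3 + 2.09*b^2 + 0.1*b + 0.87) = -6.55*b^6 + 1.68*b^5 + 5.01*b^4 + 8.06*b^3 - 5.0*b^2 + 0.34*b - 0.68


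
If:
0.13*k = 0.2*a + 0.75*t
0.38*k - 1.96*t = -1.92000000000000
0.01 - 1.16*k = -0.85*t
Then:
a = -3.74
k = 0.85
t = 1.14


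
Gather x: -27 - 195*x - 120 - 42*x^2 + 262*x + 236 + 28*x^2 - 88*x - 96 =-14*x^2 - 21*x - 7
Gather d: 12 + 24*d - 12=24*d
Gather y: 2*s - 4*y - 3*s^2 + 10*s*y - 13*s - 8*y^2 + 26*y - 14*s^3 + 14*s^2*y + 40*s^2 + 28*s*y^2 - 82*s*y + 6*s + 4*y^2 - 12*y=-14*s^3 + 37*s^2 - 5*s + y^2*(28*s - 4) + y*(14*s^2 - 72*s + 10)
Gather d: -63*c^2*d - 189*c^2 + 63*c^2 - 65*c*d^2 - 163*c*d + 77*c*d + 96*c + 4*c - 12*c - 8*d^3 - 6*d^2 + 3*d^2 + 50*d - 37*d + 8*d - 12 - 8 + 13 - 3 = -126*c^2 + 88*c - 8*d^3 + d^2*(-65*c - 3) + d*(-63*c^2 - 86*c + 21) - 10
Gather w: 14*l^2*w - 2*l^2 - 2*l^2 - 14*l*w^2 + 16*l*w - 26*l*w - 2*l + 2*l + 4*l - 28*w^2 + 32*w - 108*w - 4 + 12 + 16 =-4*l^2 + 4*l + w^2*(-14*l - 28) + w*(14*l^2 - 10*l - 76) + 24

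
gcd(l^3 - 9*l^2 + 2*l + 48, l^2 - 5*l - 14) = l + 2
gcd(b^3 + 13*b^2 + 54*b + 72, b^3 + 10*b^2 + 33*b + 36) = b^2 + 7*b + 12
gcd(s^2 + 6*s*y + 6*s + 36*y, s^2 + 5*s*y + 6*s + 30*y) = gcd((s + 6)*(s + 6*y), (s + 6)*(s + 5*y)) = s + 6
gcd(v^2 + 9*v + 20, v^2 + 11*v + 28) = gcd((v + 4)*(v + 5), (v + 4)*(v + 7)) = v + 4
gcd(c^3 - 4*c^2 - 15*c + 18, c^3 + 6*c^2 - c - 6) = c - 1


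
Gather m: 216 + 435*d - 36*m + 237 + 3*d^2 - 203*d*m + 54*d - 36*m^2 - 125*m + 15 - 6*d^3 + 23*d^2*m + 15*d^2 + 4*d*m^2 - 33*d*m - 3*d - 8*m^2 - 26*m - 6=-6*d^3 + 18*d^2 + 486*d + m^2*(4*d - 44) + m*(23*d^2 - 236*d - 187) + 462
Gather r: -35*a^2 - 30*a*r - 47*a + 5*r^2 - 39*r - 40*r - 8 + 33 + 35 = -35*a^2 - 47*a + 5*r^2 + r*(-30*a - 79) + 60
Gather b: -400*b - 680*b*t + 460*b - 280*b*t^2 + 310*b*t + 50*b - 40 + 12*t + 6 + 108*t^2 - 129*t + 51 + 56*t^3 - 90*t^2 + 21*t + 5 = b*(-280*t^2 - 370*t + 110) + 56*t^3 + 18*t^2 - 96*t + 22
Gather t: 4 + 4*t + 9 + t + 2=5*t + 15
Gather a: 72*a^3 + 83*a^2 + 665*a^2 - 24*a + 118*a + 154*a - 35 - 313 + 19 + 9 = 72*a^3 + 748*a^2 + 248*a - 320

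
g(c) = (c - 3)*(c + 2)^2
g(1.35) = -18.52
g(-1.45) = -1.35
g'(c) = (c - 3)*(2*c + 4) + (c + 2)^2 = (c + 2)*(3*c - 4)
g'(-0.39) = -8.32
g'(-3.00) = 13.00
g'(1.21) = -1.19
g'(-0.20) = -8.28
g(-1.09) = -3.39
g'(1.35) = 0.17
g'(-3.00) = 13.00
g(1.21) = -18.44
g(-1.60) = -0.74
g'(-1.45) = -4.59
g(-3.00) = -6.00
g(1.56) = -18.25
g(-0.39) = -8.79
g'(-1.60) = -3.52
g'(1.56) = 2.42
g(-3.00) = -6.00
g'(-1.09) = -6.62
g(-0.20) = -10.37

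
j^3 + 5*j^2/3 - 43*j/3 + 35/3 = (j - 7/3)*(j - 1)*(j + 5)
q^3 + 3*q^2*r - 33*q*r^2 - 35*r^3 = (q - 5*r)*(q + r)*(q + 7*r)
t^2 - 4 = (t - 2)*(t + 2)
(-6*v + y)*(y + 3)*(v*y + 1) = -6*v^2*y^2 - 18*v^2*y + v*y^3 + 3*v*y^2 - 6*v*y - 18*v + y^2 + 3*y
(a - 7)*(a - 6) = a^2 - 13*a + 42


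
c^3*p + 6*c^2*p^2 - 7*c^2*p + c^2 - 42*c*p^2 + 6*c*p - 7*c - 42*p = (c - 7)*(c + 6*p)*(c*p + 1)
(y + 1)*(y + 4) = y^2 + 5*y + 4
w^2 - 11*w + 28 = (w - 7)*(w - 4)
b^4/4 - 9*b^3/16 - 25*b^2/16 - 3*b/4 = b*(b/4 + 1/4)*(b - 4)*(b + 3/4)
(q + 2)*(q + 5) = q^2 + 7*q + 10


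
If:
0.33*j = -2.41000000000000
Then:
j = -7.30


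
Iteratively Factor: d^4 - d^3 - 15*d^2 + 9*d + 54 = (d - 3)*(d^3 + 2*d^2 - 9*d - 18) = (d - 3)^2*(d^2 + 5*d + 6) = (d - 3)^2*(d + 3)*(d + 2)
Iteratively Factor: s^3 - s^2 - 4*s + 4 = (s + 2)*(s^2 - 3*s + 2) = (s - 1)*(s + 2)*(s - 2)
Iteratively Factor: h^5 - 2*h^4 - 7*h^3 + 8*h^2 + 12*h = (h + 1)*(h^4 - 3*h^3 - 4*h^2 + 12*h) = (h - 2)*(h + 1)*(h^3 - h^2 - 6*h) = h*(h - 2)*(h + 1)*(h^2 - h - 6) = h*(h - 2)*(h + 1)*(h + 2)*(h - 3)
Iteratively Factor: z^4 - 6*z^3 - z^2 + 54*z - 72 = (z - 4)*(z^3 - 2*z^2 - 9*z + 18) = (z - 4)*(z - 2)*(z^2 - 9) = (z - 4)*(z - 2)*(z + 3)*(z - 3)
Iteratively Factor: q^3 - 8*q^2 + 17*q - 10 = (q - 5)*(q^2 - 3*q + 2) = (q - 5)*(q - 1)*(q - 2)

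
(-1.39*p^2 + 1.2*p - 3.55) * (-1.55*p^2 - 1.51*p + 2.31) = 2.1545*p^4 + 0.2389*p^3 + 0.4796*p^2 + 8.1325*p - 8.2005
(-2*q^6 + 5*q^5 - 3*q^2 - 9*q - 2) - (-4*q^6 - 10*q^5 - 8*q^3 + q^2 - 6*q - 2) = 2*q^6 + 15*q^5 + 8*q^3 - 4*q^2 - 3*q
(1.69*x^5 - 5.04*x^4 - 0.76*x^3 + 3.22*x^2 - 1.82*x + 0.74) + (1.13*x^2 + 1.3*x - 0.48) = 1.69*x^5 - 5.04*x^4 - 0.76*x^3 + 4.35*x^2 - 0.52*x + 0.26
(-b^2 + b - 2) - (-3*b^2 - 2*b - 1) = 2*b^2 + 3*b - 1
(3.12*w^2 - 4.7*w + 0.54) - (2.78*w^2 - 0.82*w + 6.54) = 0.34*w^2 - 3.88*w - 6.0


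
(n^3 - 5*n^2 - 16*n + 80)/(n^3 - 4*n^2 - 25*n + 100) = (n + 4)/(n + 5)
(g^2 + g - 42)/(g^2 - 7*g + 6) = (g + 7)/(g - 1)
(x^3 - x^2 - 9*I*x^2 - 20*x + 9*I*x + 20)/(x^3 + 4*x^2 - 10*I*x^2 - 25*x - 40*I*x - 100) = (x^2 - x*(1 + 4*I) + 4*I)/(x^2 + x*(4 - 5*I) - 20*I)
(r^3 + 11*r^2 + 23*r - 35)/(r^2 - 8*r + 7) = (r^2 + 12*r + 35)/(r - 7)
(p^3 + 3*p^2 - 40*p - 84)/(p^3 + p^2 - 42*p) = (p + 2)/p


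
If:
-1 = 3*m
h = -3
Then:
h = -3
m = -1/3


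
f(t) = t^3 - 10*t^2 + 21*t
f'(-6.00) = 249.00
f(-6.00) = -702.00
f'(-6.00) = 249.00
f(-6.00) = -702.00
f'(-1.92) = 70.46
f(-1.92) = -84.26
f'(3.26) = -12.32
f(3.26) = -3.17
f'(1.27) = 0.44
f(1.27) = 12.59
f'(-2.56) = 91.86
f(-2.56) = -136.07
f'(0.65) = 9.27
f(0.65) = 9.70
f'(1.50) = -2.25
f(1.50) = 12.38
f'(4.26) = -9.76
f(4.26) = -14.71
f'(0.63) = 9.59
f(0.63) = 9.51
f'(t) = 3*t^2 - 20*t + 21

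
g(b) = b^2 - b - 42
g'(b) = 2*b - 1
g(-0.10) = -41.89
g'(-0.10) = -1.20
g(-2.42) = -33.72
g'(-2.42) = -5.84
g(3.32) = -34.30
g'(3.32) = 5.64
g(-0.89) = -40.32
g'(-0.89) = -2.78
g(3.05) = -35.75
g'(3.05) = 5.10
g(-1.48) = -38.33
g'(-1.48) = -3.96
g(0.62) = -42.24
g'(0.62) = 0.24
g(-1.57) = -37.97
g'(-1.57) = -4.14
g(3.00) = -36.00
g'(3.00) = 5.00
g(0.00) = -42.00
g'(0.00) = -1.00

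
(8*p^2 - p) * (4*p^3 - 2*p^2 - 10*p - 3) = 32*p^5 - 20*p^4 - 78*p^3 - 14*p^2 + 3*p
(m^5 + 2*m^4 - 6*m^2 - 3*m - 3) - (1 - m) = m^5 + 2*m^4 - 6*m^2 - 2*m - 4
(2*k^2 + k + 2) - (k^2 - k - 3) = k^2 + 2*k + 5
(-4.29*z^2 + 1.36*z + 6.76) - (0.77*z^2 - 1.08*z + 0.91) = -5.06*z^2 + 2.44*z + 5.85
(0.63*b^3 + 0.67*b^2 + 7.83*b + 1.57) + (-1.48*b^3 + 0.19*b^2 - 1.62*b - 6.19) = -0.85*b^3 + 0.86*b^2 + 6.21*b - 4.62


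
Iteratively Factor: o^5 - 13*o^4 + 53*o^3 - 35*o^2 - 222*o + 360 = (o - 5)*(o^4 - 8*o^3 + 13*o^2 + 30*o - 72) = (o - 5)*(o - 3)*(o^3 - 5*o^2 - 2*o + 24) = (o - 5)*(o - 3)*(o + 2)*(o^2 - 7*o + 12) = (o - 5)*(o - 3)^2*(o + 2)*(o - 4)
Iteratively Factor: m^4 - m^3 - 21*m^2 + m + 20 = (m + 1)*(m^3 - 2*m^2 - 19*m + 20) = (m + 1)*(m + 4)*(m^2 - 6*m + 5) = (m - 1)*(m + 1)*(m + 4)*(m - 5)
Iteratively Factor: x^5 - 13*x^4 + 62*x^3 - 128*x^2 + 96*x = (x - 2)*(x^4 - 11*x^3 + 40*x^2 - 48*x) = (x - 4)*(x - 2)*(x^3 - 7*x^2 + 12*x) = (x - 4)*(x - 3)*(x - 2)*(x^2 - 4*x) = x*(x - 4)*(x - 3)*(x - 2)*(x - 4)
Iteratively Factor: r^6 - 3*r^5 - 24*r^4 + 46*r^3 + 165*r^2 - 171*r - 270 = (r + 1)*(r^5 - 4*r^4 - 20*r^3 + 66*r^2 + 99*r - 270) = (r - 2)*(r + 1)*(r^4 - 2*r^3 - 24*r^2 + 18*r + 135) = (r - 5)*(r - 2)*(r + 1)*(r^3 + 3*r^2 - 9*r - 27) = (r - 5)*(r - 2)*(r + 1)*(r + 3)*(r^2 - 9) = (r - 5)*(r - 3)*(r - 2)*(r + 1)*(r + 3)*(r + 3)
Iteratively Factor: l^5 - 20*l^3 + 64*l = (l - 4)*(l^4 + 4*l^3 - 4*l^2 - 16*l) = (l - 4)*(l - 2)*(l^3 + 6*l^2 + 8*l) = (l - 4)*(l - 2)*(l + 4)*(l^2 + 2*l) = (l - 4)*(l - 2)*(l + 2)*(l + 4)*(l)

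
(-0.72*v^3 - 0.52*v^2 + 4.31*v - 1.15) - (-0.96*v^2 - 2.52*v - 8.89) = -0.72*v^3 + 0.44*v^2 + 6.83*v + 7.74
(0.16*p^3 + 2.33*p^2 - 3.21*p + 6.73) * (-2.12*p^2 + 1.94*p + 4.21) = -0.3392*p^5 - 4.6292*p^4 + 11.999*p^3 - 10.6857*p^2 - 0.457899999999999*p + 28.3333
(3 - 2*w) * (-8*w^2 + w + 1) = 16*w^3 - 26*w^2 + w + 3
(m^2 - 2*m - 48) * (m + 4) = m^3 + 2*m^2 - 56*m - 192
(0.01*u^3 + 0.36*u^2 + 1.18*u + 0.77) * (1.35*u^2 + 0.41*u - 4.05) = 0.0135*u^5 + 0.4901*u^4 + 1.7001*u^3 + 0.0653000000000001*u^2 - 4.4633*u - 3.1185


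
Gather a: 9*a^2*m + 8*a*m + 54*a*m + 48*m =9*a^2*m + 62*a*m + 48*m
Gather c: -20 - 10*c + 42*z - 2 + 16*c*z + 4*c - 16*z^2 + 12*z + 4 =c*(16*z - 6) - 16*z^2 + 54*z - 18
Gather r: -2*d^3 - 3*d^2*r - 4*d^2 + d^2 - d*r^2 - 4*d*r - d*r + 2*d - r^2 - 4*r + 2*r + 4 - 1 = -2*d^3 - 3*d^2 + 2*d + r^2*(-d - 1) + r*(-3*d^2 - 5*d - 2) + 3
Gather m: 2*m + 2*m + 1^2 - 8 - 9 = 4*m - 16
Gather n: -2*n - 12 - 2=-2*n - 14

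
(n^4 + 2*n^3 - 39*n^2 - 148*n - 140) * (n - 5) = n^5 - 3*n^4 - 49*n^3 + 47*n^2 + 600*n + 700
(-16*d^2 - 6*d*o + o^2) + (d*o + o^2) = -16*d^2 - 5*d*o + 2*o^2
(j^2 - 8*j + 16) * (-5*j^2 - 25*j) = -5*j^4 + 15*j^3 + 120*j^2 - 400*j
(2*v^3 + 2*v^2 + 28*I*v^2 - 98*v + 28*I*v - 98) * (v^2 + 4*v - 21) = 2*v^5 + 10*v^4 + 28*I*v^4 - 132*v^3 + 140*I*v^3 - 532*v^2 - 476*I*v^2 + 1666*v - 588*I*v + 2058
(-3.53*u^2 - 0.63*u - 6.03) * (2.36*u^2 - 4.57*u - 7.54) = -8.3308*u^4 + 14.6453*u^3 + 15.2645*u^2 + 32.3073*u + 45.4662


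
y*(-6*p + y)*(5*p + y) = -30*p^2*y - p*y^2 + y^3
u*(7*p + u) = 7*p*u + u^2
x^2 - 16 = (x - 4)*(x + 4)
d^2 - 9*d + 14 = (d - 7)*(d - 2)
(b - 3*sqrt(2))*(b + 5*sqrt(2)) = b^2 + 2*sqrt(2)*b - 30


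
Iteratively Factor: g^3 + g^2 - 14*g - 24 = (g + 3)*(g^2 - 2*g - 8) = (g - 4)*(g + 3)*(g + 2)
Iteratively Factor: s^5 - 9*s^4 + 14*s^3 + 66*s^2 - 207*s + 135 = (s + 3)*(s^4 - 12*s^3 + 50*s^2 - 84*s + 45) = (s - 5)*(s + 3)*(s^3 - 7*s^2 + 15*s - 9) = (s - 5)*(s - 3)*(s + 3)*(s^2 - 4*s + 3) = (s - 5)*(s - 3)^2*(s + 3)*(s - 1)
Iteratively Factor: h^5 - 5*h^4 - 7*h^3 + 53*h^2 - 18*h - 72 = (h - 3)*(h^4 - 2*h^3 - 13*h^2 + 14*h + 24) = (h - 3)*(h - 2)*(h^3 - 13*h - 12) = (h - 3)*(h - 2)*(h + 1)*(h^2 - h - 12) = (h - 3)*(h - 2)*(h + 1)*(h + 3)*(h - 4)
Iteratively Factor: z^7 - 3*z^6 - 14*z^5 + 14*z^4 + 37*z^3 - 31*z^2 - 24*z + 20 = (z - 5)*(z^6 + 2*z^5 - 4*z^4 - 6*z^3 + 7*z^2 + 4*z - 4) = (z - 5)*(z + 2)*(z^5 - 4*z^3 + 2*z^2 + 3*z - 2) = (z - 5)*(z + 1)*(z + 2)*(z^4 - z^3 - 3*z^2 + 5*z - 2) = (z - 5)*(z - 1)*(z + 1)*(z + 2)*(z^3 - 3*z + 2) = (z - 5)*(z - 1)^2*(z + 1)*(z + 2)*(z^2 + z - 2) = (z - 5)*(z - 1)^2*(z + 1)*(z + 2)^2*(z - 1)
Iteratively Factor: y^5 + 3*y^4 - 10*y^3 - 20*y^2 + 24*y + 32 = (y + 1)*(y^4 + 2*y^3 - 12*y^2 - 8*y + 32) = (y + 1)*(y + 2)*(y^3 - 12*y + 16) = (y + 1)*(y + 2)*(y + 4)*(y^2 - 4*y + 4) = (y - 2)*(y + 1)*(y + 2)*(y + 4)*(y - 2)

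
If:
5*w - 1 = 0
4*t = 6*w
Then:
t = 3/10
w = 1/5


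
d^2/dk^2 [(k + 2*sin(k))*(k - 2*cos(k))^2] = 4*(k + 2*sin(k))*(k - 2*cos(k))*cos(k) + 2*(k + 2*sin(k))*(2*sin(k) + 1)^2 - 2*(k - 2*cos(k))^2*sin(k) + 4*(k - 2*cos(k))*(2*sin(k) + 1)*(2*cos(k) + 1)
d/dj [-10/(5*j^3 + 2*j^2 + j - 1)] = 10*(15*j^2 + 4*j + 1)/(5*j^3 + 2*j^2 + j - 1)^2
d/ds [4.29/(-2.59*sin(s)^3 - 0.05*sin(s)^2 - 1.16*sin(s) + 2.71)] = (33.3333*sin(s)^2 + 0.429*sin(s) + 4.9764)*cos(s)/(2.59*sin(s)^3 + 0.05*sin(s)^2 + 1.16*sin(s) - 2.71)^2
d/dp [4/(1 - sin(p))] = 4*cos(p)/(sin(p) - 1)^2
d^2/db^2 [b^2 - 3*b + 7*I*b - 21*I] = 2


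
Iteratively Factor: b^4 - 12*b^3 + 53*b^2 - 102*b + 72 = (b - 3)*(b^3 - 9*b^2 + 26*b - 24) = (b - 3)*(b - 2)*(b^2 - 7*b + 12) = (b - 4)*(b - 3)*(b - 2)*(b - 3)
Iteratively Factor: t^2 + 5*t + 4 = (t + 4)*(t + 1)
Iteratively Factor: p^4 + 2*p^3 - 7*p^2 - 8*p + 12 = (p + 2)*(p^3 - 7*p + 6) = (p - 2)*(p + 2)*(p^2 + 2*p - 3) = (p - 2)*(p - 1)*(p + 2)*(p + 3)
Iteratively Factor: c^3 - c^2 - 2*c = (c)*(c^2 - c - 2) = c*(c - 2)*(c + 1)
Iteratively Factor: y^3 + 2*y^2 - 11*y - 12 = (y - 3)*(y^2 + 5*y + 4) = (y - 3)*(y + 1)*(y + 4)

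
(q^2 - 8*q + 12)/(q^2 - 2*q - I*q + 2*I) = (q - 6)/(q - I)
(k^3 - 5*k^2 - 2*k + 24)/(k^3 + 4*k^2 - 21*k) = (k^2 - 2*k - 8)/(k*(k + 7))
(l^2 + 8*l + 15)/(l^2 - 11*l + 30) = (l^2 + 8*l + 15)/(l^2 - 11*l + 30)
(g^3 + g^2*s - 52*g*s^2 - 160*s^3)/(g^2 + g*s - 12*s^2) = (-g^2 + 3*g*s + 40*s^2)/(-g + 3*s)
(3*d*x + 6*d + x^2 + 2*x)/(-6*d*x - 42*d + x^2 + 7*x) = (3*d*x + 6*d + x^2 + 2*x)/(-6*d*x - 42*d + x^2 + 7*x)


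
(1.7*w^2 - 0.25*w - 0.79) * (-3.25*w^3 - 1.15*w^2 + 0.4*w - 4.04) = -5.525*w^5 - 1.1425*w^4 + 3.535*w^3 - 6.0595*w^2 + 0.694*w + 3.1916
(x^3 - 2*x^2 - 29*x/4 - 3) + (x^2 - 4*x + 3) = x^3 - x^2 - 45*x/4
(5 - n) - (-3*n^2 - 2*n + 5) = 3*n^2 + n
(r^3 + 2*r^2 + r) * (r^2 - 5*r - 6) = r^5 - 3*r^4 - 15*r^3 - 17*r^2 - 6*r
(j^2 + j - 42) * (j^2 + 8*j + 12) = j^4 + 9*j^3 - 22*j^2 - 324*j - 504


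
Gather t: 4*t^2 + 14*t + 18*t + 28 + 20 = 4*t^2 + 32*t + 48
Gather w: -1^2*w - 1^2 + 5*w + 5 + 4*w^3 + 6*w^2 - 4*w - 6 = 4*w^3 + 6*w^2 - 2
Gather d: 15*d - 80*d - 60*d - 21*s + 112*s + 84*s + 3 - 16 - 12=-125*d + 175*s - 25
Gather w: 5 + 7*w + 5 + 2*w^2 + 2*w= 2*w^2 + 9*w + 10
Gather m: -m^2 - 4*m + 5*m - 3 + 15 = -m^2 + m + 12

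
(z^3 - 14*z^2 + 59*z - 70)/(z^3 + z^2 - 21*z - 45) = (z^2 - 9*z + 14)/(z^2 + 6*z + 9)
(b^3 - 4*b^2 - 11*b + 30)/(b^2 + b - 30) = (b^2 + b - 6)/(b + 6)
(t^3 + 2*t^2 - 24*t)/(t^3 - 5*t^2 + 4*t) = (t + 6)/(t - 1)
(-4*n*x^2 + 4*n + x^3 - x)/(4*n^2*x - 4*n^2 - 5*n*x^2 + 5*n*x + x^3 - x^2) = (x + 1)/(-n + x)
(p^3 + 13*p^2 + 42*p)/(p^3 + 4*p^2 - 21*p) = (p + 6)/(p - 3)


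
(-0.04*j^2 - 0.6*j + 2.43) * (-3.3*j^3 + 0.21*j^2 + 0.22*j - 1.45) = 0.132*j^5 + 1.9716*j^4 - 8.1538*j^3 + 0.4363*j^2 + 1.4046*j - 3.5235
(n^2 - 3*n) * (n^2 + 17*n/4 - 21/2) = n^4 + 5*n^3/4 - 93*n^2/4 + 63*n/2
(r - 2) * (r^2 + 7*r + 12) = r^3 + 5*r^2 - 2*r - 24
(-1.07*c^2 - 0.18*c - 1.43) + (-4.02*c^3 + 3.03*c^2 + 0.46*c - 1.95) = -4.02*c^3 + 1.96*c^2 + 0.28*c - 3.38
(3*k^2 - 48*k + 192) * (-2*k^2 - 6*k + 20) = -6*k^4 + 78*k^3 - 36*k^2 - 2112*k + 3840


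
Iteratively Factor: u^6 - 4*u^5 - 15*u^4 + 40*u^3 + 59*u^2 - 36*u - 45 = (u - 1)*(u^5 - 3*u^4 - 18*u^3 + 22*u^2 + 81*u + 45) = (u - 1)*(u + 1)*(u^4 - 4*u^3 - 14*u^2 + 36*u + 45) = (u - 1)*(u + 1)*(u + 3)*(u^3 - 7*u^2 + 7*u + 15) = (u - 3)*(u - 1)*(u + 1)*(u + 3)*(u^2 - 4*u - 5) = (u - 3)*(u - 1)*(u + 1)^2*(u + 3)*(u - 5)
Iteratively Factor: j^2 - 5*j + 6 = (j - 2)*(j - 3)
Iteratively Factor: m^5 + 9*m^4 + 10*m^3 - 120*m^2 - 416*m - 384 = (m + 2)*(m^4 + 7*m^3 - 4*m^2 - 112*m - 192) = (m + 2)*(m + 3)*(m^3 + 4*m^2 - 16*m - 64) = (m + 2)*(m + 3)*(m + 4)*(m^2 - 16) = (m - 4)*(m + 2)*(m + 3)*(m + 4)*(m + 4)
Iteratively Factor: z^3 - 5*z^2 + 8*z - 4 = (z - 1)*(z^2 - 4*z + 4) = (z - 2)*(z - 1)*(z - 2)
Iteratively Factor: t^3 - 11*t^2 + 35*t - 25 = (t - 1)*(t^2 - 10*t + 25) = (t - 5)*(t - 1)*(t - 5)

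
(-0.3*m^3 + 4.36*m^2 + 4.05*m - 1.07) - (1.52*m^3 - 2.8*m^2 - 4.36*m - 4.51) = -1.82*m^3 + 7.16*m^2 + 8.41*m + 3.44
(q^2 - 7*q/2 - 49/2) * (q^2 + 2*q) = q^4 - 3*q^3/2 - 63*q^2/2 - 49*q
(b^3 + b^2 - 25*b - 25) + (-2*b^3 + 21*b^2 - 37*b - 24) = -b^3 + 22*b^2 - 62*b - 49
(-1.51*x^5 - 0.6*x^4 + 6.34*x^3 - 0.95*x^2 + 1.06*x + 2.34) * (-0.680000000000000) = 1.0268*x^5 + 0.408*x^4 - 4.3112*x^3 + 0.646*x^2 - 0.7208*x - 1.5912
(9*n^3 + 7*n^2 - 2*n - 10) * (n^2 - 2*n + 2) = 9*n^5 - 11*n^4 + 2*n^3 + 8*n^2 + 16*n - 20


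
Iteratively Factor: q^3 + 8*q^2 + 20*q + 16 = (q + 4)*(q^2 + 4*q + 4) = (q + 2)*(q + 4)*(q + 2)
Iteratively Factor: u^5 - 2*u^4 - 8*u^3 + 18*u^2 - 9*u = (u + 3)*(u^4 - 5*u^3 + 7*u^2 - 3*u) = (u - 3)*(u + 3)*(u^3 - 2*u^2 + u) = (u - 3)*(u - 1)*(u + 3)*(u^2 - u) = (u - 3)*(u - 1)^2*(u + 3)*(u)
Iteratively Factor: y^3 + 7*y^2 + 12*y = (y)*(y^2 + 7*y + 12) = y*(y + 4)*(y + 3)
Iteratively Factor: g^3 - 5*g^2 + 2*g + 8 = (g - 2)*(g^2 - 3*g - 4) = (g - 2)*(g + 1)*(g - 4)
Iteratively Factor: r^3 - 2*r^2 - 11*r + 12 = (r + 3)*(r^2 - 5*r + 4) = (r - 1)*(r + 3)*(r - 4)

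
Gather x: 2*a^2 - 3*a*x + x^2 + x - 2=2*a^2 + x^2 + x*(1 - 3*a) - 2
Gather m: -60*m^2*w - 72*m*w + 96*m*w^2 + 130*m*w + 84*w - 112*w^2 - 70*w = -60*m^2*w + m*(96*w^2 + 58*w) - 112*w^2 + 14*w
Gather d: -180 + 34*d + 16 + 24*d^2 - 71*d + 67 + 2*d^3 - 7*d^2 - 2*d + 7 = 2*d^3 + 17*d^2 - 39*d - 90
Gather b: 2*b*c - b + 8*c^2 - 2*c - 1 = b*(2*c - 1) + 8*c^2 - 2*c - 1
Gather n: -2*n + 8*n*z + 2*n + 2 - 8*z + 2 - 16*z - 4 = 8*n*z - 24*z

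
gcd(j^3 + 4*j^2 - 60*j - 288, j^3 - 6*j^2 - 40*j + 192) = j^2 - 2*j - 48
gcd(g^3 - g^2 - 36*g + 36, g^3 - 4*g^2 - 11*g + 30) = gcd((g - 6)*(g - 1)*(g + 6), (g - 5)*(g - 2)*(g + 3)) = 1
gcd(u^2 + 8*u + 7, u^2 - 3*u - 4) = u + 1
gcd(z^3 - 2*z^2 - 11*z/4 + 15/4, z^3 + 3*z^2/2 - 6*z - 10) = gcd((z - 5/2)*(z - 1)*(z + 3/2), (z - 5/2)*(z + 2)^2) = z - 5/2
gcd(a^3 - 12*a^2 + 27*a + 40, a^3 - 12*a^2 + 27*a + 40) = a^3 - 12*a^2 + 27*a + 40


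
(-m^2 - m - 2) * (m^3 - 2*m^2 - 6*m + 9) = -m^5 + m^4 + 6*m^3 + m^2 + 3*m - 18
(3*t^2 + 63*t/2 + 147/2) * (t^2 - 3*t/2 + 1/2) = 3*t^4 + 27*t^3 + 111*t^2/4 - 189*t/2 + 147/4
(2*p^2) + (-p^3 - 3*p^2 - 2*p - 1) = -p^3 - p^2 - 2*p - 1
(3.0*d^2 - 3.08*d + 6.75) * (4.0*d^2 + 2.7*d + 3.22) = 12.0*d^4 - 4.22*d^3 + 28.344*d^2 + 8.3074*d + 21.735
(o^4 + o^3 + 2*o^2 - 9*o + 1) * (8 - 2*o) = -2*o^5 + 6*o^4 + 4*o^3 + 34*o^2 - 74*o + 8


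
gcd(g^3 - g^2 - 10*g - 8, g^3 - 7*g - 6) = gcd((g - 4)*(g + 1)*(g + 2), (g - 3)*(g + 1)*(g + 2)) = g^2 + 3*g + 2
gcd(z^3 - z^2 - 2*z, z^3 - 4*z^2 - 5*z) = z^2 + z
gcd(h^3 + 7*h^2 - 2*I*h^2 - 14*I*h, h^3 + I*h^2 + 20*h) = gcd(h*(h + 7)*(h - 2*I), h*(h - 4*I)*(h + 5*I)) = h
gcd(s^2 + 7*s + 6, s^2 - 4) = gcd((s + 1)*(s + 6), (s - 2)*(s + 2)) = 1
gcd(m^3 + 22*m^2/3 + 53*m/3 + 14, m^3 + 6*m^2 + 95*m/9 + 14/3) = m^2 + 16*m/3 + 7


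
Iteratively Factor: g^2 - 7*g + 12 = (g - 3)*(g - 4)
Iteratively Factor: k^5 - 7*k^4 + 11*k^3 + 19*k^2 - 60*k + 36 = (k - 1)*(k^4 - 6*k^3 + 5*k^2 + 24*k - 36) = (k - 3)*(k - 1)*(k^3 - 3*k^2 - 4*k + 12) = (k - 3)*(k - 2)*(k - 1)*(k^2 - k - 6) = (k - 3)^2*(k - 2)*(k - 1)*(k + 2)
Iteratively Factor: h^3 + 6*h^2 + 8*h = (h + 4)*(h^2 + 2*h) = h*(h + 4)*(h + 2)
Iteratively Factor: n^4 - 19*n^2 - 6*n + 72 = (n + 3)*(n^3 - 3*n^2 - 10*n + 24) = (n - 4)*(n + 3)*(n^2 + n - 6) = (n - 4)*(n + 3)^2*(n - 2)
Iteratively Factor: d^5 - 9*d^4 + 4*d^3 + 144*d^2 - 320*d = (d + 4)*(d^4 - 13*d^3 + 56*d^2 - 80*d) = (d - 5)*(d + 4)*(d^3 - 8*d^2 + 16*d) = (d - 5)*(d - 4)*(d + 4)*(d^2 - 4*d) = d*(d - 5)*(d - 4)*(d + 4)*(d - 4)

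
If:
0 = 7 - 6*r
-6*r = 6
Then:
No Solution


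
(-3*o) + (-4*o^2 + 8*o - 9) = -4*o^2 + 5*o - 9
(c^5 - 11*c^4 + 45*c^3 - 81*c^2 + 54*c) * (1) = c^5 - 11*c^4 + 45*c^3 - 81*c^2 + 54*c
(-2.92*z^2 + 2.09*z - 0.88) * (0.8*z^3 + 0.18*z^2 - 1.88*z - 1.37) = -2.336*z^5 + 1.1464*z^4 + 5.1618*z^3 - 0.0871999999999993*z^2 - 1.2089*z + 1.2056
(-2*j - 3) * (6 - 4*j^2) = 8*j^3 + 12*j^2 - 12*j - 18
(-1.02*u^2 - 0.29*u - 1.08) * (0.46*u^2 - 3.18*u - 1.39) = -0.4692*u^4 + 3.1102*u^3 + 1.8432*u^2 + 3.8375*u + 1.5012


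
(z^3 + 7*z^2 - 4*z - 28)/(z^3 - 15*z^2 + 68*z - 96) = (z^3 + 7*z^2 - 4*z - 28)/(z^3 - 15*z^2 + 68*z - 96)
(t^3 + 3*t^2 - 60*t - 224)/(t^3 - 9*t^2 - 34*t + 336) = (t^2 + 11*t + 28)/(t^2 - t - 42)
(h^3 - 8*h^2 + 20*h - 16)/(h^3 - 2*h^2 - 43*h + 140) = (h^2 - 4*h + 4)/(h^2 + 2*h - 35)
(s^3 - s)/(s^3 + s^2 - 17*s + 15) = s*(s + 1)/(s^2 + 2*s - 15)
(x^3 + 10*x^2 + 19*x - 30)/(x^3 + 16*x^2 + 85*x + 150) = (x - 1)/(x + 5)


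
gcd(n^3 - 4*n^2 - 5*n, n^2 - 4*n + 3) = 1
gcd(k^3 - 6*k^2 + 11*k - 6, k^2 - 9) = k - 3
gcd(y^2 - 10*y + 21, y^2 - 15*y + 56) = y - 7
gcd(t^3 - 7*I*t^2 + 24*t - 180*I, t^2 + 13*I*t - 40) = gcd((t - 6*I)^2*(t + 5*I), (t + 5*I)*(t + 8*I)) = t + 5*I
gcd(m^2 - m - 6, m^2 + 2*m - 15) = m - 3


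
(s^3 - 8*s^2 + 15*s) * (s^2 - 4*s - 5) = s^5 - 12*s^4 + 42*s^3 - 20*s^2 - 75*s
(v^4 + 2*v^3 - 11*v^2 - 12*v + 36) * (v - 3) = v^5 - v^4 - 17*v^3 + 21*v^2 + 72*v - 108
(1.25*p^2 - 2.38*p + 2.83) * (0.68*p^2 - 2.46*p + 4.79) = 0.85*p^4 - 4.6934*p^3 + 13.7667*p^2 - 18.362*p + 13.5557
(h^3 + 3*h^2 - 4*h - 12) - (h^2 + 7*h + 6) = h^3 + 2*h^2 - 11*h - 18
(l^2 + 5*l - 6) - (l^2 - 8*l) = 13*l - 6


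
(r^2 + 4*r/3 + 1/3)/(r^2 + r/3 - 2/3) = (3*r + 1)/(3*r - 2)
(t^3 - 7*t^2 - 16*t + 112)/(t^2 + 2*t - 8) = (t^2 - 11*t + 28)/(t - 2)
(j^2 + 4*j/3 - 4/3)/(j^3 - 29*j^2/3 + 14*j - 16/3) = (j + 2)/(j^2 - 9*j + 8)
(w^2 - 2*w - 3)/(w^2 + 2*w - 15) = (w + 1)/(w + 5)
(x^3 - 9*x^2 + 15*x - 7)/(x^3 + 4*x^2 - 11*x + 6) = (x - 7)/(x + 6)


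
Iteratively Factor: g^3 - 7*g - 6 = (g - 3)*(g^2 + 3*g + 2) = (g - 3)*(g + 2)*(g + 1)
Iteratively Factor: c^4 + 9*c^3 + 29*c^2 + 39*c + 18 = (c + 3)*(c^3 + 6*c^2 + 11*c + 6) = (c + 1)*(c + 3)*(c^2 + 5*c + 6) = (c + 1)*(c + 3)^2*(c + 2)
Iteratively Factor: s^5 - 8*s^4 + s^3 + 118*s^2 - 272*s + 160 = (s - 4)*(s^4 - 4*s^3 - 15*s^2 + 58*s - 40) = (s - 5)*(s - 4)*(s^3 + s^2 - 10*s + 8) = (s - 5)*(s - 4)*(s + 4)*(s^2 - 3*s + 2) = (s - 5)*(s - 4)*(s - 2)*(s + 4)*(s - 1)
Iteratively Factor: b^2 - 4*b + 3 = (b - 3)*(b - 1)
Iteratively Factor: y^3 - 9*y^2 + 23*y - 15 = (y - 3)*(y^2 - 6*y + 5) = (y - 3)*(y - 1)*(y - 5)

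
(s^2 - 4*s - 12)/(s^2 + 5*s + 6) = (s - 6)/(s + 3)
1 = 1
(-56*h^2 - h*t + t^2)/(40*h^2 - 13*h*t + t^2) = (7*h + t)/(-5*h + t)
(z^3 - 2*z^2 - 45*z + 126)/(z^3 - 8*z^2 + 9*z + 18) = (z + 7)/(z + 1)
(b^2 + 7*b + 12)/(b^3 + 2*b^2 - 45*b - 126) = (b + 4)/(b^2 - b - 42)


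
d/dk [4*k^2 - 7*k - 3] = 8*k - 7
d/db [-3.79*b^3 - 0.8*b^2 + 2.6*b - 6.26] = -11.37*b^2 - 1.6*b + 2.6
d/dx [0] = 0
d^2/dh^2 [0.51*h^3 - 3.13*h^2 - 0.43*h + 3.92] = 3.06*h - 6.26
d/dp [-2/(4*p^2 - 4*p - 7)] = 8*(2*p - 1)/(-4*p^2 + 4*p + 7)^2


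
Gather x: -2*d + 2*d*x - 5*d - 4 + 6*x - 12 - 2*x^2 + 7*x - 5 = -7*d - 2*x^2 + x*(2*d + 13) - 21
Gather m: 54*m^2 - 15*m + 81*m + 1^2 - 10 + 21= 54*m^2 + 66*m + 12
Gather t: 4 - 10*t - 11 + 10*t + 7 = 0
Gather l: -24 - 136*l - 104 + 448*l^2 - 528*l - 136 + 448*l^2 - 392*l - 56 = 896*l^2 - 1056*l - 320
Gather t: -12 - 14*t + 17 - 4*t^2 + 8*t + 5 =-4*t^2 - 6*t + 10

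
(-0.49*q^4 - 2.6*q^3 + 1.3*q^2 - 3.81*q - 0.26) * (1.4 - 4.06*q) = 1.9894*q^5 + 9.87*q^4 - 8.918*q^3 + 17.2886*q^2 - 4.2784*q - 0.364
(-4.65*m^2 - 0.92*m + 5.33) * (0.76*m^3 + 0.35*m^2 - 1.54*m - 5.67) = -3.534*m^5 - 2.3267*m^4 + 10.8898*m^3 + 29.6478*m^2 - 2.9918*m - 30.2211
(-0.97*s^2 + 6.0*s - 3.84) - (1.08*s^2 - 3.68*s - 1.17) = -2.05*s^2 + 9.68*s - 2.67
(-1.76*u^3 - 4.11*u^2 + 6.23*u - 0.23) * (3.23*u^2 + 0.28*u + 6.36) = -5.6848*u^5 - 13.7681*u^4 + 7.7785*u^3 - 25.1381*u^2 + 39.5584*u - 1.4628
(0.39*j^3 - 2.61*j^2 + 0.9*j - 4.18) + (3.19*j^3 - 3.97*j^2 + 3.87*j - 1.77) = 3.58*j^3 - 6.58*j^2 + 4.77*j - 5.95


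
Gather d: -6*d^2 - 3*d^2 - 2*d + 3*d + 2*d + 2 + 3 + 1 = -9*d^2 + 3*d + 6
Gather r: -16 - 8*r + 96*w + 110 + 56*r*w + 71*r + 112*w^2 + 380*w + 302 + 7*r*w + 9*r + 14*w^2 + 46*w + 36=r*(63*w + 72) + 126*w^2 + 522*w + 432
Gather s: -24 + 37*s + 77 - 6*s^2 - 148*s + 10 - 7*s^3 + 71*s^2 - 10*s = -7*s^3 + 65*s^2 - 121*s + 63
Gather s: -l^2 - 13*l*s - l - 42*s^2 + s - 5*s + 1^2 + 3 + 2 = -l^2 - l - 42*s^2 + s*(-13*l - 4) + 6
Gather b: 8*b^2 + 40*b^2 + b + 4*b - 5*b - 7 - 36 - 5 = 48*b^2 - 48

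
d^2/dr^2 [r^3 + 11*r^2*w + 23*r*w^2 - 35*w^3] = 6*r + 22*w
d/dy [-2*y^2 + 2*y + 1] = 2 - 4*y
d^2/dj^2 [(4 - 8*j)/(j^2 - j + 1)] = 8*(2*j - 1)*(3*j^2 - 3*j - (2*j - 1)^2 + 3)/(j^2 - j + 1)^3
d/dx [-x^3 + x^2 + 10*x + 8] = -3*x^2 + 2*x + 10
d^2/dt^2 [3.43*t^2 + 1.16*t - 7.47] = 6.86000000000000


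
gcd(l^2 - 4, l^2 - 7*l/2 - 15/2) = 1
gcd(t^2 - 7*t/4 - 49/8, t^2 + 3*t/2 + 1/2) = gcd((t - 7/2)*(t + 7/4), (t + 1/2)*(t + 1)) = 1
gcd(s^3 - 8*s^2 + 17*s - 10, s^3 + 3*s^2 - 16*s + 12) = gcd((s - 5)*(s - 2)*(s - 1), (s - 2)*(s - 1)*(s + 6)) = s^2 - 3*s + 2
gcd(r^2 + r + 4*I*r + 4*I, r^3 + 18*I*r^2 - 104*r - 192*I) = r + 4*I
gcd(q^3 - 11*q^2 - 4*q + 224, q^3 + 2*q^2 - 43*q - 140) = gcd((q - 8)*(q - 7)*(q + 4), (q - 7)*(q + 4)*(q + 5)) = q^2 - 3*q - 28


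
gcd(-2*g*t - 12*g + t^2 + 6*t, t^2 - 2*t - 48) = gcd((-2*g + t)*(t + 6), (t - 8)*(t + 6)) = t + 6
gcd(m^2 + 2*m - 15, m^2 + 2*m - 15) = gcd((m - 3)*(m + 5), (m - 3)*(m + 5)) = m^2 + 2*m - 15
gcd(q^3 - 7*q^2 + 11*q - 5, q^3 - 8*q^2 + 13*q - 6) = q^2 - 2*q + 1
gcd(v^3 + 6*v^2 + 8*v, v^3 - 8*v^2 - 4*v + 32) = v + 2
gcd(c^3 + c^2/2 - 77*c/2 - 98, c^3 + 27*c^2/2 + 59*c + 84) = c^2 + 15*c/2 + 14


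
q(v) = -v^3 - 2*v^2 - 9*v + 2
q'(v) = -3*v^2 - 4*v - 9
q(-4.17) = 77.26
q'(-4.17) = -44.49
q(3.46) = -94.50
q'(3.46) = -58.75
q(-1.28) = 12.34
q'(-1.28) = -8.80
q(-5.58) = 163.69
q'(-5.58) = -80.09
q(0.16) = 0.50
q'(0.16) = -9.72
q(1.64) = -22.55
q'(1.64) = -23.63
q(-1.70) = 16.43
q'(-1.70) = -10.87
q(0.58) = -4.09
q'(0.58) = -12.33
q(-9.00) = 650.00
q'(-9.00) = -216.00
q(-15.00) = 3062.00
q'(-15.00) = -624.00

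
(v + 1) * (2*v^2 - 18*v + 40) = 2*v^3 - 16*v^2 + 22*v + 40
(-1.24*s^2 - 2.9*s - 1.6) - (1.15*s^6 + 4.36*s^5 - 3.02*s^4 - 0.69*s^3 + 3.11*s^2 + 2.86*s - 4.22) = -1.15*s^6 - 4.36*s^5 + 3.02*s^4 + 0.69*s^3 - 4.35*s^2 - 5.76*s + 2.62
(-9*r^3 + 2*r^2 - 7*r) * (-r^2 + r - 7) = 9*r^5 - 11*r^4 + 72*r^3 - 21*r^2 + 49*r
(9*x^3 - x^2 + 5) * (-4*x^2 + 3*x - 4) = -36*x^5 + 31*x^4 - 39*x^3 - 16*x^2 + 15*x - 20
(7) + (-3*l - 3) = 4 - 3*l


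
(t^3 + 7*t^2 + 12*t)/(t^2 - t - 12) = t*(t + 4)/(t - 4)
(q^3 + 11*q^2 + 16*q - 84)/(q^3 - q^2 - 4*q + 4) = (q^2 + 13*q + 42)/(q^2 + q - 2)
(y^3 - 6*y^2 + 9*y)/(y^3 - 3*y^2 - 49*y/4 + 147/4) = 4*y*(y - 3)/(4*y^2 - 49)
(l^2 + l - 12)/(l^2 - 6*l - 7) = (-l^2 - l + 12)/(-l^2 + 6*l + 7)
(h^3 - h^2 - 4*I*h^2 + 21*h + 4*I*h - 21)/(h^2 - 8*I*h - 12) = (h^3 - h^2*(1 + 4*I) + h*(21 + 4*I) - 21)/(h^2 - 8*I*h - 12)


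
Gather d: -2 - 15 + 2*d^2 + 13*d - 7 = 2*d^2 + 13*d - 24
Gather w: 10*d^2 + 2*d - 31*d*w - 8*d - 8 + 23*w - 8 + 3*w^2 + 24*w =10*d^2 - 6*d + 3*w^2 + w*(47 - 31*d) - 16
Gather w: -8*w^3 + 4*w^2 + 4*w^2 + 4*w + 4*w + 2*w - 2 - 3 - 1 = -8*w^3 + 8*w^2 + 10*w - 6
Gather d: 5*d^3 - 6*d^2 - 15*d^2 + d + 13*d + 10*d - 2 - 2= 5*d^3 - 21*d^2 + 24*d - 4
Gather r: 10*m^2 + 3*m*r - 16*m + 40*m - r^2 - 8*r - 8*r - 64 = 10*m^2 + 24*m - r^2 + r*(3*m - 16) - 64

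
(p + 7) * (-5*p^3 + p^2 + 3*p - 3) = -5*p^4 - 34*p^3 + 10*p^2 + 18*p - 21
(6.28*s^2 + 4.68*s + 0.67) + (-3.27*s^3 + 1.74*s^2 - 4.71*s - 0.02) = -3.27*s^3 + 8.02*s^2 - 0.0300000000000002*s + 0.65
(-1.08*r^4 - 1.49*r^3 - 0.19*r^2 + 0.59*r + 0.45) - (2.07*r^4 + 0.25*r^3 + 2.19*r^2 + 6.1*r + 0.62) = -3.15*r^4 - 1.74*r^3 - 2.38*r^2 - 5.51*r - 0.17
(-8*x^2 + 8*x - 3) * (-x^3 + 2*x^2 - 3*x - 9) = 8*x^5 - 24*x^4 + 43*x^3 + 42*x^2 - 63*x + 27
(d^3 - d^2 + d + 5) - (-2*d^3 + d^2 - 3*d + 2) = 3*d^3 - 2*d^2 + 4*d + 3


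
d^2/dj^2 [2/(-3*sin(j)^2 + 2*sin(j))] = 4*(18*sin(j) - 9 - 25/sin(j) + 18/sin(j)^2 - 4/sin(j)^3)/(3*sin(j) - 2)^3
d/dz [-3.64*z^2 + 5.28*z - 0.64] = 5.28 - 7.28*z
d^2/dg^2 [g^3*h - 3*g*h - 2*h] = 6*g*h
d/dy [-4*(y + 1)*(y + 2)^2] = 4*(-3*y - 4)*(y + 2)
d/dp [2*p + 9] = 2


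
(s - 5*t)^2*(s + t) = s^3 - 9*s^2*t + 15*s*t^2 + 25*t^3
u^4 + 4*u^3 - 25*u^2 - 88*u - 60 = (u - 5)*(u + 1)*(u + 2)*(u + 6)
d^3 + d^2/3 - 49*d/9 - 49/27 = (d - 7/3)*(d + 1/3)*(d + 7/3)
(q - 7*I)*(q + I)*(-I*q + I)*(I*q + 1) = q^4 - q^3 - 7*I*q^3 + q^2 + 7*I*q^2 - q - 7*I*q + 7*I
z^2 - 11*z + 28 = (z - 7)*(z - 4)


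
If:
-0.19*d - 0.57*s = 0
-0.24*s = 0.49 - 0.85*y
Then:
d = 6.125 - 10.625*y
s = 3.54166666666667*y - 2.04166666666667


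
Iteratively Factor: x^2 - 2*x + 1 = (x - 1)*(x - 1)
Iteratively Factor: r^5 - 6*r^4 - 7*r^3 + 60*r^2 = (r - 4)*(r^4 - 2*r^3 - 15*r^2) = (r - 5)*(r - 4)*(r^3 + 3*r^2) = r*(r - 5)*(r - 4)*(r^2 + 3*r) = r*(r - 5)*(r - 4)*(r + 3)*(r)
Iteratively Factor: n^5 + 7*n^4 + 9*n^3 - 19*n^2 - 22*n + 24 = (n + 2)*(n^4 + 5*n^3 - n^2 - 17*n + 12) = (n - 1)*(n + 2)*(n^3 + 6*n^2 + 5*n - 12) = (n - 1)*(n + 2)*(n + 3)*(n^2 + 3*n - 4) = (n - 1)*(n + 2)*(n + 3)*(n + 4)*(n - 1)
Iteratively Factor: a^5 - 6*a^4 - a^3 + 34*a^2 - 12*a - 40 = (a - 2)*(a^4 - 4*a^3 - 9*a^2 + 16*a + 20) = (a - 2)^2*(a^3 - 2*a^2 - 13*a - 10) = (a - 2)^2*(a + 1)*(a^2 - 3*a - 10) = (a - 5)*(a - 2)^2*(a + 1)*(a + 2)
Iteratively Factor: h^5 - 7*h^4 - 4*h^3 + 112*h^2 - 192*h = (h - 4)*(h^4 - 3*h^3 - 16*h^2 + 48*h) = h*(h - 4)*(h^3 - 3*h^2 - 16*h + 48) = h*(h - 4)*(h + 4)*(h^2 - 7*h + 12) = h*(h - 4)*(h - 3)*(h + 4)*(h - 4)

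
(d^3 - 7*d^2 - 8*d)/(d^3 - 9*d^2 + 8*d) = (d + 1)/(d - 1)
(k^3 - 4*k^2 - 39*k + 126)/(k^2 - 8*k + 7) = (k^2 + 3*k - 18)/(k - 1)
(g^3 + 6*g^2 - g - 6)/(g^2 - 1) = g + 6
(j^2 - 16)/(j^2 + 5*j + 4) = (j - 4)/(j + 1)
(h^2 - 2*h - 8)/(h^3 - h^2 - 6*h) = (h - 4)/(h*(h - 3))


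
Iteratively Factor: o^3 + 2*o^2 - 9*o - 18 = (o + 2)*(o^2 - 9) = (o - 3)*(o + 2)*(o + 3)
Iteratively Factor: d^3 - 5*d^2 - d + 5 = (d - 1)*(d^2 - 4*d - 5) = (d - 1)*(d + 1)*(d - 5)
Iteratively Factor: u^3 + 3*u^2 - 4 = (u + 2)*(u^2 + u - 2) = (u + 2)^2*(u - 1)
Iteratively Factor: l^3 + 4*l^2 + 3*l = (l)*(l^2 + 4*l + 3) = l*(l + 3)*(l + 1)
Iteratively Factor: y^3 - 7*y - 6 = (y + 1)*(y^2 - y - 6) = (y - 3)*(y + 1)*(y + 2)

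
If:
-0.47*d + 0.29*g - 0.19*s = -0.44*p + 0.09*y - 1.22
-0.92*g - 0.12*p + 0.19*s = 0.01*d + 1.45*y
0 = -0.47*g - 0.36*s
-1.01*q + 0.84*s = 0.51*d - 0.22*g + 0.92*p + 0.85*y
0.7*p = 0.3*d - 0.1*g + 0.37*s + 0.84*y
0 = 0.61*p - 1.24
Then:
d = 4.20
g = -0.26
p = 2.03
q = -3.76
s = 0.34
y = 0.01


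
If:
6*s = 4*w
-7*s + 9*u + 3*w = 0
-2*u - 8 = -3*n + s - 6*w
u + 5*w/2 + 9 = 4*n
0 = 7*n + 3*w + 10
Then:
No Solution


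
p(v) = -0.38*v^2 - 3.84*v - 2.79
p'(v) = -0.76*v - 3.84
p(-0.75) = -0.12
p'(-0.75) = -3.27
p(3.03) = -17.91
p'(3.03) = -6.14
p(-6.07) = 6.52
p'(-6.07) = 0.77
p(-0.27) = -1.78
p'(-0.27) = -3.63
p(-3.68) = 6.20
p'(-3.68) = -1.04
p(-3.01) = 5.33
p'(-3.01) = -1.55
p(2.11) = -12.58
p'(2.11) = -5.44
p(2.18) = -12.97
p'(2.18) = -5.50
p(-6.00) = 6.57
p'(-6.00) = 0.72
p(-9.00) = 0.99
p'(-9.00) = 3.00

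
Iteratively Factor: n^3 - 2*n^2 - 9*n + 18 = (n + 3)*(n^2 - 5*n + 6) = (n - 2)*(n + 3)*(n - 3)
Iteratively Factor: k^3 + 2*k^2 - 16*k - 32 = (k + 4)*(k^2 - 2*k - 8) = (k + 2)*(k + 4)*(k - 4)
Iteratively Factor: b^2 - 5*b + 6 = (b - 3)*(b - 2)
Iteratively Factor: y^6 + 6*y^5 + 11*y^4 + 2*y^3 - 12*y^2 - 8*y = (y - 1)*(y^5 + 7*y^4 + 18*y^3 + 20*y^2 + 8*y) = (y - 1)*(y + 2)*(y^4 + 5*y^3 + 8*y^2 + 4*y) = y*(y - 1)*(y + 2)*(y^3 + 5*y^2 + 8*y + 4) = y*(y - 1)*(y + 1)*(y + 2)*(y^2 + 4*y + 4) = y*(y - 1)*(y + 1)*(y + 2)^2*(y + 2)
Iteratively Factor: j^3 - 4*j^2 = (j)*(j^2 - 4*j) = j^2*(j - 4)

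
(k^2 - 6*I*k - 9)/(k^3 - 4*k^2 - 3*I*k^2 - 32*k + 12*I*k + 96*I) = (k - 3*I)/(k^2 - 4*k - 32)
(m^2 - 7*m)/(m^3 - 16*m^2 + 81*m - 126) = m/(m^2 - 9*m + 18)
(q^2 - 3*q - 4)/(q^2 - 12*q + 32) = (q + 1)/(q - 8)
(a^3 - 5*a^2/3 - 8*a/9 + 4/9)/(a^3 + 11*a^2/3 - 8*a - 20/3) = (a - 1/3)/(a + 5)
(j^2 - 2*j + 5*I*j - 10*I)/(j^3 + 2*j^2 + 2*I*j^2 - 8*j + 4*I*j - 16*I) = (j + 5*I)/(j^2 + 2*j*(2 + I) + 8*I)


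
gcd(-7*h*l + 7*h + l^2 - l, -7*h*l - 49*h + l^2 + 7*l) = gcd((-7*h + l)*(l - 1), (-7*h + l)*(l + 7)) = 7*h - l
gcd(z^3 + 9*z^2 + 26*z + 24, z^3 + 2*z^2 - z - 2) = z + 2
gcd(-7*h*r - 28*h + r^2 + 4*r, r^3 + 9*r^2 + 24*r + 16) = r + 4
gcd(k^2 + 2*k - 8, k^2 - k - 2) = k - 2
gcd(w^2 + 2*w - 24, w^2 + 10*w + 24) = w + 6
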